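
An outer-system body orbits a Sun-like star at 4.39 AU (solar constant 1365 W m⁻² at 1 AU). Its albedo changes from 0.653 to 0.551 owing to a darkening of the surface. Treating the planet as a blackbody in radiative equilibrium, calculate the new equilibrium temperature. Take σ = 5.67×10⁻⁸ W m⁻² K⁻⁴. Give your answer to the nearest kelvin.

109 kelvin

By the inverse-square law, S = 1365/4.39² = 70.83 W m⁻².
With the new albedo, S(1−α₂)/4 = 7.950 W m⁻², so T₂ = 108.8 K.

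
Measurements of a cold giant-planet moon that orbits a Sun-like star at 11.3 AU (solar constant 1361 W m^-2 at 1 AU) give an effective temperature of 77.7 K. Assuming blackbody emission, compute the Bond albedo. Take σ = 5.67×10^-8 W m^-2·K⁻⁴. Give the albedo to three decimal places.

0.224

By the inverse-square law, S = 1361/11.3² = 10.66 W m^-2.
From σT⁴ = S(1−α)/4 we invert for α: 1−α = 4σT⁴/S.
σT⁴ = 2.067 W m^-2, so 4σT⁴ = 8.267 W m^-2.
1−α = 8.267/10.66 = 0.7756, so α = 0.2244.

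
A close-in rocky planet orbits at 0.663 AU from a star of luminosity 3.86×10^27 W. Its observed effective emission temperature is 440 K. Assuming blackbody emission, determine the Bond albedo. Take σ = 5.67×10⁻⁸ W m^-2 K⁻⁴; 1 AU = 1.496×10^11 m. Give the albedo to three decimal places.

0.728

d = 0.663 × 1.496×10^11 m = 9.918×10^10 m.
S = L/(4πd²) = 31220 W m^-2.
Energy balance: S(1−α)/4 = σT⁴, so 1−α = 4σT⁴/S.
4σT⁴ = 4·5.67×10⁻⁸·(440)⁴ = 8501 W m^-2.
Hence α = 1 − 8501/31220 = 0.7278.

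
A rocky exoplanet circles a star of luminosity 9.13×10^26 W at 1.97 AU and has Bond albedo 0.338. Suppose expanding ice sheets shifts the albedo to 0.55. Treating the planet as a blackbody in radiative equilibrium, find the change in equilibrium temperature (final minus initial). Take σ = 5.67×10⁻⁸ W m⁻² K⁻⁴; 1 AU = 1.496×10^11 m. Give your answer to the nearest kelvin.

Orbital distance: d = 1.97 AU = 2.947×10^11 m.
Flux at the orbit: S = L/(4πd²) = 9.13×10^26/(4π·(2.95×10^11)²) = 836.5 W m⁻².
With α = 0.338, T₁ = 222.3 K.
After:  T₂ = [836.5·0.45/(4σ)]^(1/4) = 201.8 K.
Change: 201.8 − 222.3 = -20.45 K.

-20 kelvin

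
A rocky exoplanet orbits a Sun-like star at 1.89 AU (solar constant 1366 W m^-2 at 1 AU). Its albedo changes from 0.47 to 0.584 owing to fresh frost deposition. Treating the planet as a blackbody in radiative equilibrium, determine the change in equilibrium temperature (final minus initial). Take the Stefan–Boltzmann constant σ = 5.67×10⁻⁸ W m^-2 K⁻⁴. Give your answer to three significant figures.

By the inverse-square law, S = 1366/1.89² = 382.4 W m^-2.
Before: T₁ = [382.4·0.53/(4σ)]^(1/4) = 172.9 K.
After:  T₂ = [382.4·0.416/(4σ)]^(1/4) = 162.7 K.
Change: 162.7 − 172.9 = -10.16 K.

-10.2 K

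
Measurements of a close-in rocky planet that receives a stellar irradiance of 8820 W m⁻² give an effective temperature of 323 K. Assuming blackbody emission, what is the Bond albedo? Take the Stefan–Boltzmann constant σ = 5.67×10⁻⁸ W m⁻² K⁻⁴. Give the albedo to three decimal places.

Energy balance: S(1−α)/4 = σT⁴, so 1−α = 4σT⁴/S.
4σT⁴ = 4·5.67×10⁻⁸·(323)⁴ = 2469 W m⁻².
Hence α = 1 − 2469/8820 = 0.7201.

0.720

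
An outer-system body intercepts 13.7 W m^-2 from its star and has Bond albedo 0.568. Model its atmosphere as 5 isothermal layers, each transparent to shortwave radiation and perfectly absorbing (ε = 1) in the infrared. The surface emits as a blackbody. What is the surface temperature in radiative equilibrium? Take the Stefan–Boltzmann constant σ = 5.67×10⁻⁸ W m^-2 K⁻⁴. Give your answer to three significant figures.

The effective emission temperature is T_e = [S(1−α)/(4σ)]^¼ = 71.47 K.
For an N-layer opaque stack, T_s⁴ = (N+1)T_e⁴, hence T_s = (6)^(1/4)×71.47 K = 111.9 K.

112 kelvin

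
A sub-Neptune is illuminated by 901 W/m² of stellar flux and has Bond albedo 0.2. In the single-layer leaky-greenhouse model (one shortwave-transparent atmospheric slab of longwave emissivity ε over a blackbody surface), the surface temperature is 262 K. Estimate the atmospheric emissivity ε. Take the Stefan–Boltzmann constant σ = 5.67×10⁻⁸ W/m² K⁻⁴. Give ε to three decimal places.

0.651

First, T_e = [901.0·(1−0.2)/(4σ)]^(1/4) = 237.4 K.
Since (2−ε)/2 = (T_e/T_s)⁴ = 0.6745, ε = 0.6510.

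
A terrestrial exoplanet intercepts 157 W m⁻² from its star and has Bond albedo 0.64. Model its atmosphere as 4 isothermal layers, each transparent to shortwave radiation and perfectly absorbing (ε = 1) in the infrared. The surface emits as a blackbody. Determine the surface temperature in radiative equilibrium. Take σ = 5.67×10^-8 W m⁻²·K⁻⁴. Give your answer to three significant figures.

Top-of-atmosphere balance: σT_e⁴ = S(1−α)/4 = 14.13 W m⁻² → T_e = 125.6 K.
Layer-by-layer balance gives σT_s⁴ = (N+1)σT_e⁴, so T_s = 5^¼·125.6 = 187.9 K.

188 K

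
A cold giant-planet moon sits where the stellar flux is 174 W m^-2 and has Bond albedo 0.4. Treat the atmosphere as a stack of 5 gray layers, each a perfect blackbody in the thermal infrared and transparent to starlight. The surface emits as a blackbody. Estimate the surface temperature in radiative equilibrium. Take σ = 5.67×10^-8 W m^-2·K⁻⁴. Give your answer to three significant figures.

The effective emission temperature is T_e = [S(1−α)/(4σ)]^¼ = 146.5 K.
For an N-layer opaque stack, T_s⁴ = (N+1)T_e⁴, hence T_s = (6)^(1/4)×146.5 K = 229.2 K.

229 kelvin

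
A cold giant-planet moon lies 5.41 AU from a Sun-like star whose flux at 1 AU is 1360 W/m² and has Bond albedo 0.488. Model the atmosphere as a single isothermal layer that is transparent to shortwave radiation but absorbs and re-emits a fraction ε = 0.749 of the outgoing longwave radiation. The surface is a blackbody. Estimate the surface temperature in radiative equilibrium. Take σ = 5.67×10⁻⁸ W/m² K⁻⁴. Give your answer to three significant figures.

114 K

Irradiance scales as 1/d², so S = 1360 W/m² × (1/5.41)² = 46.47 W/m².
The planet radiates to space at T_e = [S(1−α)/(4σ)]^(1/4) = 101.2 K.
Surface balance with a leaky layer gives σT_s⁴ = σT_e⁴·2/(2−ε), so T_s = T_e·[2/(2−0.749)]^(1/4) = 113.8 K.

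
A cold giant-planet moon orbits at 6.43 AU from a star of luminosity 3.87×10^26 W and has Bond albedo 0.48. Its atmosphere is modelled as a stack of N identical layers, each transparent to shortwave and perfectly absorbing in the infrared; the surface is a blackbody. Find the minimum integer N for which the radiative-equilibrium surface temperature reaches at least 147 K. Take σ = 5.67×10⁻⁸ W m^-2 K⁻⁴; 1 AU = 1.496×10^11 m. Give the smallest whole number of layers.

6

d = 6.43 × 1.496×10^11 m = 9.619×10^11 m.
Spreading L over a sphere of radius d: S = 3.87×10^26/(4π·9.62×10^11²) = 33.28 W m^-2.
Top-of-atmosphere balance: σT_e⁴ = S(1−α)/4 = 4.327 W m^-2 → T_e = 93.46 K.
T_s = (N+1)^(1/4)·T_e ≥ 147 K requires N+1 ≥ (T_s/T_e)⁴ = (147/93.46)⁴ = 6.119.
The minimum whole number is N = 6.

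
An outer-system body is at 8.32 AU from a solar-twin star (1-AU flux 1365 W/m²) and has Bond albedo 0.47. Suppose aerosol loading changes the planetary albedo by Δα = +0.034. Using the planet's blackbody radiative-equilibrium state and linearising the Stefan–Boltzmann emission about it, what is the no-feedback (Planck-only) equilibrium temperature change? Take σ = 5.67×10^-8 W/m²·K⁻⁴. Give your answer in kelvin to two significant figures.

Flux at the orbit: S = 1365/(8.32)² = 19.72 W/m².
Reference equilibrium: T_e = [S(1−α)/(4σ)]^(1/4) = 82.39 K.
ΔF = −(S/4)Δα = −(19.72/4)×(+0.034) = -0.1676 W/m².
Linearising σT⁴ gives d(σT⁴)/dT = 4σT_e³ = 0.1268 W/m² per K.
So ΔT₀ = -0.1676/0.1268 = -1.32 K.

-1.3 kelvin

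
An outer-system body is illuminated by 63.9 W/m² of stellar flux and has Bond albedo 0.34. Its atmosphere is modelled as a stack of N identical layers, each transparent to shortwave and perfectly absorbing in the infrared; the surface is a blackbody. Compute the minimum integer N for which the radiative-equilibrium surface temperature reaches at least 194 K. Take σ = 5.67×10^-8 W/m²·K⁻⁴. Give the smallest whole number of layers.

7

The effective emission temperature is T_e = [S(1−α)/(4σ)]^¼ = 116.8 K.
Since T_s⁴ = (N+1)T_e⁴, we need N ≥ (T_s/T_e)⁴ − 1 = 6.617.
So N ≥ 6.617; the smallest integer is N = 7.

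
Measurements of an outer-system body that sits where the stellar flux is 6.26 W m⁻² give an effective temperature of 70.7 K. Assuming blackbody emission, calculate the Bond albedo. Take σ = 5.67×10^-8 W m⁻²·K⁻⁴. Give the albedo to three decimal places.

Energy balance: S(1−α)/4 = σT⁴, so 1−α = 4σT⁴/S.
σT⁴ = 1.417 W m⁻², so 4σT⁴ = 5.667 W m⁻².
1−α = 5.667/6.260 = 0.9052, so α = 0.0948.

0.095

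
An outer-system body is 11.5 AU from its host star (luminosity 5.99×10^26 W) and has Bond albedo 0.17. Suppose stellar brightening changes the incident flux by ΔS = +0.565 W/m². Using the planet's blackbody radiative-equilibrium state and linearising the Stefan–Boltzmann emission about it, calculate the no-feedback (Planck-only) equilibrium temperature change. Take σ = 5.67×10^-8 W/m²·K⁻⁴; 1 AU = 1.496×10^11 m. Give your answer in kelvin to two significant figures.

0.77 K

Orbital distance: d = 11.5 AU = 1.720×10^12 m.
Spreading L over a sphere of radius d: S = 5.99×10^26/(4π·1.72×10^12²) = 16.10 W/m².
Unperturbed T_e = [16.10·(1−0.17)/(4σ)]^¼ = 87.62 K.
Only a fraction (1−α) is absorbed and it's spread over 4πR², so ΔF = (1−α)ΔS/4 = 0.1172 W/m².
Planck response: λ_P = 4σT_e³ = 4·5.67×10⁻⁸·(87.62)³ = 0.1526 W/m²/K.
Hence the no-feedback warming is ΔF/(4σT_e³) = 0.768 K.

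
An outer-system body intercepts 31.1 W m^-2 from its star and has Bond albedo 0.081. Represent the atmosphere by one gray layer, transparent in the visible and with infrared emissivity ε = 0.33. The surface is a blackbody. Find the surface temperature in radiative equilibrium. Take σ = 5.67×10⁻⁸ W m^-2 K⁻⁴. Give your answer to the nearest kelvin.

The planet radiates to space at T_e = [S(1−α)/(4σ)]^(1/4) = 106.0 K.
The surface balance (absorbed SW + ε·downward IR = σT_s⁴) with T_a⁴ = T_s⁴/2 reduces to T_s = T_e·[2/(2−ε)]^¼ = 110.8 K.

111 K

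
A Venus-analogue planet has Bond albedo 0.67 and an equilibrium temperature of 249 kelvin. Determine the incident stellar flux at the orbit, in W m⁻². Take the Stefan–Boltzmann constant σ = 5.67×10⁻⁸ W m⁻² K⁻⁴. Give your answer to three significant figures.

From S(1−α)/4 = σT⁴: S = 4σT⁴/(1−α).
The emitted flux is σT⁴ = 218.0 W m⁻².
S = 4·218.0/0.33 = 2642 W m⁻².

2640 W m⁻²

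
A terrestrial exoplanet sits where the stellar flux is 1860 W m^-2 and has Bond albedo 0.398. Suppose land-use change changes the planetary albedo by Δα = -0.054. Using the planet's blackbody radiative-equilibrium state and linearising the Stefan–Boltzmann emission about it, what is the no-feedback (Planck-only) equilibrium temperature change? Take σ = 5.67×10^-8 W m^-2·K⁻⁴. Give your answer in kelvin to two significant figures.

5.9 K

Unperturbed T_e = [1860·(1−0.398)/(4σ)]^¼ = 265.1 K.
The change in absorbed flux is Δ[S(1−α)/4] = −SΔα/4 = 25.11 W m^-2.
Linearising σT⁴ gives d(σT⁴)/dT = 4σT_e³ = 4.224 W m^-2 per K.
So ΔT₀ = 25.11/4.224 = 5.94 K.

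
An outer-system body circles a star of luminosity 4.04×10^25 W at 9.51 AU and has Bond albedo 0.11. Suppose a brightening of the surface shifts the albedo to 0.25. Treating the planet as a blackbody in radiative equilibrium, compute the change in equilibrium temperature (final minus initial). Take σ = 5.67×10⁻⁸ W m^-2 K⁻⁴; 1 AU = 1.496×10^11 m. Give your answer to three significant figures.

d = 9.51 × 1.496×10^11 m = 1.423×10^12 m.
Flux at the orbit: S = L/(4πd²) = 4.04×10^25/(4π·(1.42×10^12)²) = 1.588 W m^-2.
Before: T₁ = [1.588·0.89/(4σ)]^(1/4) = 49.97 K.
Final:   T₂ = [S(1−0.25)/(4σ)]^(1/4) = 47.87 K.
ΔT = T₂ − T₁ = -2.093 K.

-2.09 K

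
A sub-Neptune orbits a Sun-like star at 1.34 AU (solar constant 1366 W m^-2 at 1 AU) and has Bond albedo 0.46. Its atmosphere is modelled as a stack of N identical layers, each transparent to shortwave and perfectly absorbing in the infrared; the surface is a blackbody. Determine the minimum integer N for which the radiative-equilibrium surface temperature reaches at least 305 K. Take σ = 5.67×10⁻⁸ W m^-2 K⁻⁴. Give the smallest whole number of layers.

4

Irradiance scales as 1/d², so S = 1366 W m^-2 × (1/1.34)² = 760.7 W m^-2.
The effective emission temperature is T_e = [S(1−α)/(4σ)]^¼ = 206.3 K.
Need (N+1)T_e⁴ ≥ T_s⁴, i.e. N+1 ≥ (305/206.3)⁴ = 4.778.
The minimum whole number is N = 4.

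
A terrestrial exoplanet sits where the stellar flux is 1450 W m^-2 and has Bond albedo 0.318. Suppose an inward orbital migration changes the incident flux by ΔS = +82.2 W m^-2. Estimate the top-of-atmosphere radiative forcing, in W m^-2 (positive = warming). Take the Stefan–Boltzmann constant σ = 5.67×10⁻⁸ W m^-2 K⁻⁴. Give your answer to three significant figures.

14.0 W m^-2

ΔF = Δ[S(1−α)]/4 = (1−0.318)·+82.2/4 = 14.02 W m^-2.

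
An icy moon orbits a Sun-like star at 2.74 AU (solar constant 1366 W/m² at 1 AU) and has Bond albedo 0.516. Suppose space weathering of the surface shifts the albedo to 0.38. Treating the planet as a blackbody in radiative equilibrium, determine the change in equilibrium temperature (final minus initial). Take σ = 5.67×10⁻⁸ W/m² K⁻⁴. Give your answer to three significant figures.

8.97 K

By the inverse-square law, S = 1366/2.74² = 181.9 W/m².
Initial: T₁ = [S(1−0.516)/(4σ)]^(1/4) = 140.4 K.
After:  T₂ = [181.9·0.62/(4σ)]^(1/4) = 149.3 K.
Change: 149.3 − 140.4 = 8.965 K.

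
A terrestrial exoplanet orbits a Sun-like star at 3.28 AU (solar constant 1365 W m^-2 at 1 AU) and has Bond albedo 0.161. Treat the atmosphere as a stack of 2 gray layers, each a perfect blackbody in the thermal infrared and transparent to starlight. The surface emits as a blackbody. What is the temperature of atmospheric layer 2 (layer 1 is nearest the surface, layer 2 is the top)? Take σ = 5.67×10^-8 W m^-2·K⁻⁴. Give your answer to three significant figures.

Flux at the orbit: S = 1365/(3.28)² = 126.9 W m^-2.
The effective emission temperature is T_e = [S(1−α)/(4σ)]^¼ = 147.2 K.
In the N-layer model, layer k (counted from the surface) has T_k = (N+1−k)^(1/4)·T_e.
With k = 2: T_2 = (2+1−2)^¼·147.2 K = 147.2 K.

147 K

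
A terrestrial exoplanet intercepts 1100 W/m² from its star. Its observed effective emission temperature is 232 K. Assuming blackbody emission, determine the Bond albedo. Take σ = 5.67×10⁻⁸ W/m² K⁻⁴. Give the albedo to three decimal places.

Rearranging the radiative balance, α = 1 − 4σT⁴/S.
σT⁴ = 164.3 W/m², so 4σT⁴ = 657.0 W/m².
1−α = 657.0/1100 = 0.5973, so α = 0.4027.

0.403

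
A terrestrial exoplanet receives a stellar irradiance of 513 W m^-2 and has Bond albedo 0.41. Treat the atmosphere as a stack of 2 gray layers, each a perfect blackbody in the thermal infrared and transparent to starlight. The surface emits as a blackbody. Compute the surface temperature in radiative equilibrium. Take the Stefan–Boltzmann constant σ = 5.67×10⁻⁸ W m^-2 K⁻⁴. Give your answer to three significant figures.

252 K

Top-of-atmosphere balance: σT_e⁴ = S(1−α)/4 = 75.67 W m^-2 → T_e = 191.1 K.
Layer-by-layer balance gives σT_s⁴ = (N+1)σT_e⁴, so T_s = 3^¼·191.1 = 251.5 K.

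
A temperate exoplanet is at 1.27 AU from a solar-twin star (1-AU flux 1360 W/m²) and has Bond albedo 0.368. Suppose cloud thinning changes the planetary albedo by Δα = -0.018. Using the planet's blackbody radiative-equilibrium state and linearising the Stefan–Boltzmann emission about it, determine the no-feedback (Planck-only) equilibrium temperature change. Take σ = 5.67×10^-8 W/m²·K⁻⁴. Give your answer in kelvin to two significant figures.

By the inverse-square law, S = 1360/1.27² = 843.2 W/m².
The baseline emission temperature is T_e = 220.2 K.
The change in absorbed flux is Δ[S(1−α)/4] = −SΔα/4 = 3.794 W/m².
The Planck feedback parameter is 4σT_e³ = 2.420 W/m²/K.
ΔT₀ = ΔF/λ_P = 3.794/2.420 = 1.57 K.

1.6 K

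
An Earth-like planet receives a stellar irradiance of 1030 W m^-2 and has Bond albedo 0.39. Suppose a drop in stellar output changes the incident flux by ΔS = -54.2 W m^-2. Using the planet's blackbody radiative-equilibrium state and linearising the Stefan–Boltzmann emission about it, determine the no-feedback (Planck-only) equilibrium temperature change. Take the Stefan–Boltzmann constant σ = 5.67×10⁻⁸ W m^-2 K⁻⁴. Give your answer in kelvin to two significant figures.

The baseline emission temperature is T_e = 229.4 K.
Only a fraction (1−α) is absorbed and it's spread over 4πR², so ΔF = (1−α)ΔS/4 = -8.265 W m^-2.
The Planck feedback parameter is 4σT_e³ = 2.739 W m^-2/K.
So ΔT₀ = -8.265/2.739 = -3.02 K.

-3.0 K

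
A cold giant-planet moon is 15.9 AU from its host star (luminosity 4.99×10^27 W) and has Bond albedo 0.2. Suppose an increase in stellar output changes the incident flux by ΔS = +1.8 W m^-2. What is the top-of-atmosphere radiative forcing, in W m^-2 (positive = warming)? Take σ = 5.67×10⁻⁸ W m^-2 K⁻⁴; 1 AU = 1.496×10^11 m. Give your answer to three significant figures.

0.360 W m^-2

d = 15.9 × 1.496×10^11 m = 2.379×10^12 m.
Spreading L over a sphere of radius d: S = 4.99×10^27/(4π·2.38×10^12²) = 70.18 W m^-2.
TOA radiative forcing: ΔF = (1−α)ΔS/4 = 0.8·(+1.8)/4 = 0.3600 W m^-2.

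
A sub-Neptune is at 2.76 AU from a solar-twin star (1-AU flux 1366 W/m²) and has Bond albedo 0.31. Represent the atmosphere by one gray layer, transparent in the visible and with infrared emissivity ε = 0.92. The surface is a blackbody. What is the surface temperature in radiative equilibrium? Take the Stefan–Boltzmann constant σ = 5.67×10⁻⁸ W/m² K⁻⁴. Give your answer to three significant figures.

By the inverse-square law, S = 1366/2.76² = 179.3 W/m².
Effective emission temperature (TOA balance): σT_e⁴ = S(1−α)/4 = 30.93 W/m² → T_e = 152.8 K.
For a single slab of emissivity ε, T_s⁴ = 2T_e⁴/(2−ε); thus T_s = 152.8·(1.852)^(1/4) = 178.3 K.

178 kelvin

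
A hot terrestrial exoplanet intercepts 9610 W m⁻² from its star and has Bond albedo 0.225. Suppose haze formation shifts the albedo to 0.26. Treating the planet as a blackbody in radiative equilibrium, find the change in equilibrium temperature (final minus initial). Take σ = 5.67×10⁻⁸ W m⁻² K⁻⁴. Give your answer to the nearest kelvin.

-5 K

Initial: T₁ = [S(1−0.225)/(4σ)]^(1/4) = 425.7 K.
With α = 0.26, T₂ = 420.8 K.
Change: 420.8 − 425.7 = -4.890 K.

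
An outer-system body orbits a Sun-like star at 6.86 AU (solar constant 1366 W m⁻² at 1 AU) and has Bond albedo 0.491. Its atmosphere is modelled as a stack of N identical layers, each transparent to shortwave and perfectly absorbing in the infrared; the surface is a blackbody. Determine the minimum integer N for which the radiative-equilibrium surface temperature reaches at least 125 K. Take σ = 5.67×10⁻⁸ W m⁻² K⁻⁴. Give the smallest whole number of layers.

Flux at the orbit: S = 1366/(6.86)² = 29.03 W m⁻².
The effective emission temperature is T_e = [S(1−α)/(4σ)]^¼ = 89.84 K.
T_s = (N+1)^(1/4)·T_e ≥ 125 K requires N+1 ≥ (T_s/T_e)⁴ = (125/89.84)⁴ = 3.748.
The minimum whole number is N = 3.

3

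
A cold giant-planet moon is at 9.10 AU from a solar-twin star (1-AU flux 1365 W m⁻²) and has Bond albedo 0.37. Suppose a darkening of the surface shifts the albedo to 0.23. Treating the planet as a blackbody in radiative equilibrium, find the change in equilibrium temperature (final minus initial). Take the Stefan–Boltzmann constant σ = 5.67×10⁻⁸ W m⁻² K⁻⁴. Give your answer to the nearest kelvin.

4 K

Irradiance scales as 1/d², so S = 1365 W m⁻² × (1/9.10)² = 16.48 W m⁻².
Initial: T₁ = [S(1−0.37)/(4σ)]^(1/4) = 82.26 K.
Final:   T₂ = [S(1−0.23)/(4σ)]^(1/4) = 86.49 K.
ΔT = T₂ − T₁ = 4.232 K.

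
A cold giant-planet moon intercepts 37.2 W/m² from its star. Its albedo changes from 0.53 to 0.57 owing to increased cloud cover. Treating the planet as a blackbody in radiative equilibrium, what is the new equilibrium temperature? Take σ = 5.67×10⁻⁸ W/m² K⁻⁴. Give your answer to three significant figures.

91.6 kelvin

T₂ = [S(1−α₂)/(4σ)]^(1/4) = [37.20·0.43/(4σ)]^(1/4) = 91.64 K.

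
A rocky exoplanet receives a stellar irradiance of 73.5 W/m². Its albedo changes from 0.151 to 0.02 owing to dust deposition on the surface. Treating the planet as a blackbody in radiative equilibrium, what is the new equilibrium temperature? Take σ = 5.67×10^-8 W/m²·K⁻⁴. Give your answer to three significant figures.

133 kelvin

With the new albedo, S(1−α₂)/4 = 18.01 W/m², so T₂ = 133.5 K.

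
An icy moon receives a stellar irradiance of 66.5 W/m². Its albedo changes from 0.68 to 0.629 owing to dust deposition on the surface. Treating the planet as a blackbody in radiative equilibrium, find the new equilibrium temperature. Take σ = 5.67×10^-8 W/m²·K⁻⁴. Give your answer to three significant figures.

102 K

New equilibrium: T₂ = [(1−0.629)·66.50/(4σ)]^(1/4) = 102.1 K.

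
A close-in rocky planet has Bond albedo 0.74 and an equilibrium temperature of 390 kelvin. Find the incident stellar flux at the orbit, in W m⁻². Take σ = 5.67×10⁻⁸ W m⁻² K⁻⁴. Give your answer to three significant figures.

20200 W m⁻²

Invert the energy balance for S: S = 4σT⁴/(1−α).
The emitted flux is σT⁴ = 1312 W m⁻².
So S = 4×1312/(1−0.74) = 20180 W m⁻².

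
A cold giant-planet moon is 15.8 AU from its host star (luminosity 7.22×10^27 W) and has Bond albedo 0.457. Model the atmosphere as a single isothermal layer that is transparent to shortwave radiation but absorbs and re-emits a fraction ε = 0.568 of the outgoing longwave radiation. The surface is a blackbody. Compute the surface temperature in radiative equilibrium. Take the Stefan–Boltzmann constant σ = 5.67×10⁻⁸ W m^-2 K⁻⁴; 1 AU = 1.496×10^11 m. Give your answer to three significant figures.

136 kelvin

Orbital distance: d = 15.8 AU = 2.364×10^12 m.
Flux at the orbit: S = L/(4πd²) = 7.22×10^27/(4π·(2.36×10^12)²) = 102.8 W m^-2.
Effective emission temperature (TOA balance): σT_e⁴ = S(1−α)/4 = 13.96 W m^-2 → T_e = 125.3 K.
For a single slab of emissivity ε, T_s⁴ = 2T_e⁴/(2−ε); thus T_s = 125.3·(1.397)^(1/4) = 136.2 K.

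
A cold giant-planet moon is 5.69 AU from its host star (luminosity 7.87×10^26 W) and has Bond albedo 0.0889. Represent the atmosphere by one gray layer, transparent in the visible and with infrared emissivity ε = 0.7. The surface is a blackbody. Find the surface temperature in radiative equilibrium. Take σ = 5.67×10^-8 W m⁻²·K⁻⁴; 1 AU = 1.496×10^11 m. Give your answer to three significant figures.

d = 5.69 × 1.496×10^11 m = 8.512×10^11 m.
Spreading L over a sphere of radius d: S = 7.87×10^26/(4π·8.51×10^11²) = 86.43 W m⁻².
Effective emission temperature (TOA balance): σT_e⁴ = S(1−α)/4 = 19.69 W m⁻² → T_e = 136.5 K.
The surface balance (absorbed SW + ε·downward IR = σT_s⁴) with T_a⁴ = T_s⁴/2 reduces to T_s = T_e·[2/(2−ε)]^¼ = 152.0 K.

152 K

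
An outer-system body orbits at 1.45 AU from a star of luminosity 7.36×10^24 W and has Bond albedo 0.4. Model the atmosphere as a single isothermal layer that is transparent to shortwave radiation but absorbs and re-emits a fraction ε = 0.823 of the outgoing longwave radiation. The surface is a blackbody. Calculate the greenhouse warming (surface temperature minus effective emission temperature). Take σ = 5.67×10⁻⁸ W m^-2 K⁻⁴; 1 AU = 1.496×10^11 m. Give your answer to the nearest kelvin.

Orbital distance: d = 1.45 AU = 2.169×10^11 m.
S = L/(4πd²) = 12.45 W m^-2.
The planet radiates to space at T_e = [S(1−α)/(4σ)]^(1/4) = 75.75 K.
Surface balance with a leaky layer gives σT_s⁴ = σT_e⁴·2/(2−ε), so T_s = T_e·[2/(2−0.823)]^(1/4) = 86.49 K.
T_s − T_e = 86.49 − 75.75 = 10.74 K.

11 K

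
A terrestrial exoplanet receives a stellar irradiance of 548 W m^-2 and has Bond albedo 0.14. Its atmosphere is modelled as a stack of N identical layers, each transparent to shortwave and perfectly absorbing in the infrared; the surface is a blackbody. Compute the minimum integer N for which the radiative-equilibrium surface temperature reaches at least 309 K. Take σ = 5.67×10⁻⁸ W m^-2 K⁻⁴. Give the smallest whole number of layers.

Top-of-atmosphere balance: σT_e⁴ = S(1−α)/4 = 117.8 W m^-2 → T_e = 213.5 K.
Need (N+1)T_e⁴ ≥ T_s⁴, i.e. N+1 ≥ (309/213.5)⁴ = 4.387.
So N ≥ 3.387; the smallest integer is N = 4.

4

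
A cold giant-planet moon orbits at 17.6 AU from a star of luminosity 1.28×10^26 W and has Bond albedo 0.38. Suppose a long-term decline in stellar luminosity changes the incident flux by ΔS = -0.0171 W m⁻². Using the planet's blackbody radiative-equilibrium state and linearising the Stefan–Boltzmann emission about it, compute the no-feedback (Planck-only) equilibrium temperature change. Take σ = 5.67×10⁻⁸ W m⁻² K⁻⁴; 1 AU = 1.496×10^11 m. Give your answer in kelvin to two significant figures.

-0.13 K

Orbital distance: d = 17.6 AU = 2.633×10^12 m.
Spreading L over a sphere of radius d: S = 1.28×10^26/(4π·2.63×10^12²) = 1.469 W m⁻².
Reference equilibrium: T_e = [S(1−α)/(4σ)]^(1/4) = 44.77 K.
TOA radiative forcing: ΔF = (1−α)ΔS/4 = 0.62·(-0.0171)/4 = -0.002651 W m⁻².
The Planck feedback parameter is 4σT_e³ = 0.02035 W m⁻²/K.
Hence the no-feedback warming is ΔF/(4σT_e³) = -0.130 K.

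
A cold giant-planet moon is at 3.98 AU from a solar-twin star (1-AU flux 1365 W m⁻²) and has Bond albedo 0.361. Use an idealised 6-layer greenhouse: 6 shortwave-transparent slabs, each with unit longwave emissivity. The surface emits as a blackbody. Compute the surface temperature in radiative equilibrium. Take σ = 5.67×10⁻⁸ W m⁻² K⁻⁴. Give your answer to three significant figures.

Irradiance scales as 1/d², so S = 1365 W m⁻² × (1/3.98)² = 86.17 W m⁻².
The effective emission temperature is T_e = [S(1−α)/(4σ)]^¼ = 124.8 K.
With N = 6 opaque layers, T_s = (N+1)^(1/4)·T_e = 7^(1/4)·124.8 = 203.0 K.

203 kelvin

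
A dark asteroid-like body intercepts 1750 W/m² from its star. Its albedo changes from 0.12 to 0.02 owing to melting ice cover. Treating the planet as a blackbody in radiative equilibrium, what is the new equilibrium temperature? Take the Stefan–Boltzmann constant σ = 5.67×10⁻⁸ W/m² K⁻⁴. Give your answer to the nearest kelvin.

New equilibrium: T₂ = [(1−0.02)·1750/(4σ)]^(1/4) = 294.9 K.

295 kelvin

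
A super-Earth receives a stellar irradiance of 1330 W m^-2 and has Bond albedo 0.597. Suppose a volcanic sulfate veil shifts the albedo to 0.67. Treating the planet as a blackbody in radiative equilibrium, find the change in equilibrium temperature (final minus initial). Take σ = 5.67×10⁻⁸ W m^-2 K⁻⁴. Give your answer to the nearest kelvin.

Before: T₁ = [1330·0.403/(4σ)]^(1/4) = 220.5 K.
With α = 0.67, T₂ = 209.7 K.
ΔT = T₂ − T₁ = -10.74 K.

-11 K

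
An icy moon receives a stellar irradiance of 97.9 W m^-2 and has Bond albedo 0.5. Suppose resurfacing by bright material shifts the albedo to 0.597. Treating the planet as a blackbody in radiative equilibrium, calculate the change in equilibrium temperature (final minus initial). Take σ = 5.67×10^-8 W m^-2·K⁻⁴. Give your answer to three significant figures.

-6.36 kelvin

Before: T₁ = [97.90·0.5/(4σ)]^(1/4) = 121.2 K.
Final:   T₂ = [S(1−0.597)/(4σ)]^(1/4) = 114.8 K.
ΔT = T₂ − T₁ = -6.362 K.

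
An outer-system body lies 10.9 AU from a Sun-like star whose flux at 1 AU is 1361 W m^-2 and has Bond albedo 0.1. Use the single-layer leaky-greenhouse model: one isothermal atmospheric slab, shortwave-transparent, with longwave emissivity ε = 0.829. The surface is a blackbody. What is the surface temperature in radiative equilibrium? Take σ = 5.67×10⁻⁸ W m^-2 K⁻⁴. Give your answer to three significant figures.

93.9 K

By the inverse-square law, S = 1361/10.9² = 11.46 W m^-2.
Effective emission temperature (TOA balance): σT_e⁴ = S(1−α)/4 = 2.577 W m^-2 → T_e = 82.11 K.
Surface balance with a leaky layer gives σT_s⁴ = σT_e⁴·2/(2−ε), so T_s = T_e·[2/(2−0.829)]^(1/4) = 93.87 K.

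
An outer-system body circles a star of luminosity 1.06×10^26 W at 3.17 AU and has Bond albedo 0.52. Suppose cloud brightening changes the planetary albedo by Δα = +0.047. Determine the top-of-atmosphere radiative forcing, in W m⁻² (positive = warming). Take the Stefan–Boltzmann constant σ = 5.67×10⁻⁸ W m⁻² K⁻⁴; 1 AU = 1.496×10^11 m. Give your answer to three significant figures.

Orbital distance: d = 3.17 AU = 4.742×10^11 m.
S = L/(4πd²) = 37.51 W m⁻².
TOA radiative forcing: ΔF = −S·Δα/4 = −37.51·(+0.047)/4 = -0.4407 W m⁻².

-0.441 W m⁻²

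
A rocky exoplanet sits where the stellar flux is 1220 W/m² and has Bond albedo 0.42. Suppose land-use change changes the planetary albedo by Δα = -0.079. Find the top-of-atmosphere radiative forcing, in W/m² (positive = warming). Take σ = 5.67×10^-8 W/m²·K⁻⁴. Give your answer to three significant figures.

The change in absorbed flux is Δ[S(1−α)/4] = −SΔα/4 = 24.09 W/m².

24.1 W/m²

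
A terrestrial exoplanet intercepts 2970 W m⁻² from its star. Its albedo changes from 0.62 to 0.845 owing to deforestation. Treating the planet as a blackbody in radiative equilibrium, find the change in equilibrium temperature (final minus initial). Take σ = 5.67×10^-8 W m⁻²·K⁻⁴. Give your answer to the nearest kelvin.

Initial: T₁ = [S(1−0.62)/(4σ)]^(1/4) = 265.6 K.
After:  T₂ = [2970·0.155/(4σ)]^(1/4) = 212.3 K.
Change: 212.3 − 265.6 = -53.34 K.

-53 kelvin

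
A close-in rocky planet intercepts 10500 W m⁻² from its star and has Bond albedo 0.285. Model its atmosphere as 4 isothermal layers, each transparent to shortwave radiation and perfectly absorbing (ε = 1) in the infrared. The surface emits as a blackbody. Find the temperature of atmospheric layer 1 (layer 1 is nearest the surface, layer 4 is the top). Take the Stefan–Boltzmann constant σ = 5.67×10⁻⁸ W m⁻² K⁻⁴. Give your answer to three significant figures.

OLR = S(1−α)/4 = 1877 W m⁻²; the top layer radiates at T_e = 426.5 K.
In the N-layer model, layer k (counted from the surface) has T_k = (N+1−k)^(1/4)·T_e.
T_1 = (4)^(1/4)·426.5 = 603.2 K.

603 kelvin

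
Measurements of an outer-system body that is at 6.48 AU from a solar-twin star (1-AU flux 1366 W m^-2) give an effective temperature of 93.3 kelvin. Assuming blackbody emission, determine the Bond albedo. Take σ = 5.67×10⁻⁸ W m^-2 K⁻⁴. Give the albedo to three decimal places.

Irradiance scales as 1/d², so S = 1366 W m^-2 × (1/6.48)² = 32.53 W m^-2.
From σT⁴ = S(1−α)/4 we invert for α: 1−α = 4σT⁴/S.
4σT⁴ = 4·5.67×10⁻⁸·(93.3)⁴ = 17.19 W m^-2.
1−α = 17.19/32.53 = 0.5283, so α = 0.4717.

0.472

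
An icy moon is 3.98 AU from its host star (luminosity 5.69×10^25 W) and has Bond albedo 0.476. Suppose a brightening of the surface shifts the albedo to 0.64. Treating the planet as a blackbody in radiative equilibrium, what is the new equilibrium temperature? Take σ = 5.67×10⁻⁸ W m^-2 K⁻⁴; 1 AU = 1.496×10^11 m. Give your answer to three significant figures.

Orbital distance: d = 3.98 AU = 5.954×10^11 m.
Flux at the orbit: S = L/(4πd²) = 5.69×10^25/(4π·(5.95×10^11)²) = 12.77 W m^-2.
T₂ = [S(1−α₂)/(4σ)]^(1/4) = [12.77·0.36/(4σ)]^(1/4) = 67.10 K.

67.1 K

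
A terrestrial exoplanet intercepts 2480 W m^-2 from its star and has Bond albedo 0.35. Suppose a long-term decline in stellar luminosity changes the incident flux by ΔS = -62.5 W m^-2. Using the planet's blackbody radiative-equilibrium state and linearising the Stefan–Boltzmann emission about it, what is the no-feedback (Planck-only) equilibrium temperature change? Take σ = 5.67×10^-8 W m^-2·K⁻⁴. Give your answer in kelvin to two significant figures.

Reference equilibrium: T_e = [S(1−α)/(4σ)]^(1/4) = 290.4 K.
Only a fraction (1−α) is absorbed and it's spread over 4πR², so ΔF = (1−α)ΔS/4 = -10.16 W m^-2.
The Planck feedback parameter is 4σT_e³ = 5.552 W m^-2/K.
So ΔT₀ = -10.16/5.552 = -1.83 K.

-1.8 K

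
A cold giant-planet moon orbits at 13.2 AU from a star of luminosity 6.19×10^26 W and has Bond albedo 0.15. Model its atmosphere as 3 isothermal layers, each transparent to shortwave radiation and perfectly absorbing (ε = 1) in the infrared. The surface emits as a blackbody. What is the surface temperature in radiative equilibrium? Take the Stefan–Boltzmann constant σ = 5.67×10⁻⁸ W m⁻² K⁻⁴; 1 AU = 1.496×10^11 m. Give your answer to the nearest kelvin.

Orbital distance: d = 13.2 AU = 1.975×10^12 m.
Spreading L over a sphere of radius d: S = 6.19×10^26/(4π·1.97×10^12²) = 12.63 W m⁻².
Top-of-atmosphere balance: σT_e⁴ = S(1−α)/4 = 2.684 W m⁻² → T_e = 82.95 K.
With N = 3 opaque layers, T_s = (N+1)^(1/4)·T_e = 4^(1/4)·82.95 = 117.3 K.

117 K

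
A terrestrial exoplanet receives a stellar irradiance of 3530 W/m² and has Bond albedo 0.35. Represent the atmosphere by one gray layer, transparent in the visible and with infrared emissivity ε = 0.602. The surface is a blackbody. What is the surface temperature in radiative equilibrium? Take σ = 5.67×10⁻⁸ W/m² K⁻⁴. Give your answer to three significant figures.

Effective emission temperature (TOA balance): σT_e⁴ = S(1−α)/4 = 573.6 W/m² → T_e = 317.1 K.
For a single slab of emissivity ε, T_s⁴ = 2T_e⁴/(2−ε); thus T_s = 317.1·(1.431)^(1/4) = 346.9 K.

347 kelvin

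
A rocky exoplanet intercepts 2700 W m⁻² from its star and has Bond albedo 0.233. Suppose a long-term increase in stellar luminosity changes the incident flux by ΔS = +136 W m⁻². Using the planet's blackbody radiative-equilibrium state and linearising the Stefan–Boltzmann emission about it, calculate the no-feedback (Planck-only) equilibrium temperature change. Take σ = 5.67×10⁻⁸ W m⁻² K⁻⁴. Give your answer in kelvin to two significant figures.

3.9 K

Unperturbed T_e = [2700·(1−0.233)/(4σ)]^¼ = 309.1 K.
TOA radiative forcing: ΔF = (1−α)ΔS/4 = 0.767·(+136)/4 = 26.08 W m⁻².
The Planck feedback parameter is 4σT_e³ = 6.699 W m⁻²/K.
ΔT₀ = ΔF/λ_P = 26.08/6.699 = 3.89 K.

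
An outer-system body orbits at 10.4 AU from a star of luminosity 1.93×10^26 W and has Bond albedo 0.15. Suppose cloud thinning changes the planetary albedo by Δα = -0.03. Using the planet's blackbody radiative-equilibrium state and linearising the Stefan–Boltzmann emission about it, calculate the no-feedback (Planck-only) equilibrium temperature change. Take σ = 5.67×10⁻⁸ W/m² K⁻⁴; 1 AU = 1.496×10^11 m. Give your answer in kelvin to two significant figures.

0.62 K

Orbital distance: d = 10.4 AU = 1.556×10^12 m.
Flux at the orbit: S = L/(4πd²) = 1.93×10^26/(4π·(1.56×10^12)²) = 6.345 W/m².
Unperturbed T_e = [6.345·(1−0.15)/(4σ)]^¼ = 69.83 K.
TOA radiative forcing: ΔF = −S·Δα/4 = −6.345·(-0.03)/4 = 0.04759 W/m².
The Planck feedback parameter is 4σT_e³ = 0.07723 W/m²/K.
ΔT₀ = ΔF/λ_P = 0.04759/0.07723 = 0.616 K.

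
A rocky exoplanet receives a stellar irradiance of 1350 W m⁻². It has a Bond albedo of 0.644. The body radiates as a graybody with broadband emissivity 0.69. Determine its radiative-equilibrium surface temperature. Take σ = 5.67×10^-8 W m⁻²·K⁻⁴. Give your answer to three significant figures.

235 K

The planet absorbs (1−α)S over its disc πR² and re-emits over 4πR², so the mean absorbed flux is (1−0.644)·1350/4 = 120.1 W m⁻².
Equating to εσT⁴ with ε = 0.69: T = (120.1/0.69σ)^(1/4) = 235.4 K.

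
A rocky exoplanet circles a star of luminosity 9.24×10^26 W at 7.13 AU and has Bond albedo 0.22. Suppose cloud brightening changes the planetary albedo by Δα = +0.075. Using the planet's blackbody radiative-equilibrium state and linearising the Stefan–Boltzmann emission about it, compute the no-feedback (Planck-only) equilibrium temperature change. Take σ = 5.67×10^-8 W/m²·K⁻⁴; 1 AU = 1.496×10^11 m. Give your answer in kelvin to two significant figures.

-2.9 K

Orbital distance: d = 7.13 AU = 1.067×10^12 m.
Flux at the orbit: S = L/(4πd²) = 9.24×10^26/(4π·(1.07×10^12)²) = 64.63 W/m².
The baseline emission temperature is T_e = 122.1 K.
The change in absorbed flux is Δ[S(1−α)/4] = −SΔα/4 = -1.212 W/m².
Linearising σT⁴ gives d(σT⁴)/dT = 4σT_e³ = 0.4129 W/m² per K.
Hence the no-feedback warming is ΔF/(4σT_e³) = -2.94 K.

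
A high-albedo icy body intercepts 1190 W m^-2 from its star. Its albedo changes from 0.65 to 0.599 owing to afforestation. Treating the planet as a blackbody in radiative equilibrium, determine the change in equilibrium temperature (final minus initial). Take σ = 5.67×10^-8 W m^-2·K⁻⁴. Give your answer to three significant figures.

Before: T₁ = [1190·0.35/(4σ)]^(1/4) = 207.0 K.
After:  T₂ = [1190·0.401/(4σ)]^(1/4) = 214.2 K.
Change: 214.2 − 207.0 = 7.161 K.

7.16 K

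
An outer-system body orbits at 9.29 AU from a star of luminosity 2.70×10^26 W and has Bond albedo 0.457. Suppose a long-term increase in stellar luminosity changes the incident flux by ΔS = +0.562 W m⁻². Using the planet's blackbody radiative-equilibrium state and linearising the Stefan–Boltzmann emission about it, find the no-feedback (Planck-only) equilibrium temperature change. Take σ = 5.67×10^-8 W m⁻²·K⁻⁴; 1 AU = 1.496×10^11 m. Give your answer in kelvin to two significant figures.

d = 9.29 × 1.496×10^11 m = 1.390×10^12 m.
Flux at the orbit: S = L/(4πd²) = 2.70×10^26/(4π·(1.39×10^12)²) = 11.12 W m⁻².
Reference equilibrium: T_e = [S(1−α)/(4σ)]^(1/4) = 71.84 K.
TOA radiative forcing: ΔF = (1−α)ΔS/4 = 0.543·(+0.562)/4 = 0.07629 W m⁻².
Planck response: λ_P = 4σT_e³ = 4·5.67×10⁻⁸·(71.84)³ = 0.08408 W m⁻²/K.
Hence the no-feedback warming is ΔF/(4σT_e³) = 0.907 K.

0.91 K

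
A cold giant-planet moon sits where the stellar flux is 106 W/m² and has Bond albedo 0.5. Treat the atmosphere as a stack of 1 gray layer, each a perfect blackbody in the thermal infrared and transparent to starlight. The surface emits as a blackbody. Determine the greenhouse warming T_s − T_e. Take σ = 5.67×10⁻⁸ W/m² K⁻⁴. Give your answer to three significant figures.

Top-of-atmosphere balance: σT_e⁴ = S(1−α)/4 = 13.25 W/m² → T_e = 123.6 K.
Surface: T_s = (2)^¼·T_e = 147.0 K.
So the greenhouse effect raises the surface by 147.0 − 123.6 = 23.39 K.

23.4 K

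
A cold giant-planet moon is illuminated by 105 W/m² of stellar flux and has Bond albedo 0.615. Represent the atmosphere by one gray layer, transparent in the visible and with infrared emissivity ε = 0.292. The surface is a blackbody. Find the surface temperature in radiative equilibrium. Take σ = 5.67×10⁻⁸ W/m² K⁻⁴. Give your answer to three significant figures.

At the top of the atmosphere, σT_e⁴ = S(1−α)/4 = 10.11 W/m², giving T_e = 115.5 K.
Surface balance with a leaky layer gives σT_s⁴ = σT_e⁴·2/(2−ε), so T_s = T_e·[2/(2−0.292)]^(1/4) = 120.2 K.

120 K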